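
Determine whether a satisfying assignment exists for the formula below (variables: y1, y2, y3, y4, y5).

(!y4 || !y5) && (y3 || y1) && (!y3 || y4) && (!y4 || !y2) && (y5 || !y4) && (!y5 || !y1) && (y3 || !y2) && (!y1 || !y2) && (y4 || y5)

No

Suppose y4 = false.
The clause (!y3) is unit, so y3 = false.
The clause (y1) is unit, so y1 = true.
The clause (!y5) is unit, so y5 = false.
That conflicts with the unit clause (y5).
Backtrack on y4: now try y4 = true.
The clause (!y5) is unit, so y5 = false.
That conflicts with the unit clause (y5).
Both values of y4 lead to a conflict.
No assignment satisfies every clause.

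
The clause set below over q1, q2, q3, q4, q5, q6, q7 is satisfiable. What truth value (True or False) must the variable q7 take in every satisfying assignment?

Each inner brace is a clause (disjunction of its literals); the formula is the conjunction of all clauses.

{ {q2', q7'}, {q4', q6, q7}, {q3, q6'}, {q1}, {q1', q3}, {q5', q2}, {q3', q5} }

False

Suppose q7 = 1.
The clause (q2') is unit, so q2 = 0.
The clause (q1) is unit, so q1 = 1.
The clause (q3) is unit, so q3 = 1.
The clause (q5') is unit, so q5 = 0.
But (q5) is also a unit clause — contradiction.
So every satisfying assignment has q7 = False.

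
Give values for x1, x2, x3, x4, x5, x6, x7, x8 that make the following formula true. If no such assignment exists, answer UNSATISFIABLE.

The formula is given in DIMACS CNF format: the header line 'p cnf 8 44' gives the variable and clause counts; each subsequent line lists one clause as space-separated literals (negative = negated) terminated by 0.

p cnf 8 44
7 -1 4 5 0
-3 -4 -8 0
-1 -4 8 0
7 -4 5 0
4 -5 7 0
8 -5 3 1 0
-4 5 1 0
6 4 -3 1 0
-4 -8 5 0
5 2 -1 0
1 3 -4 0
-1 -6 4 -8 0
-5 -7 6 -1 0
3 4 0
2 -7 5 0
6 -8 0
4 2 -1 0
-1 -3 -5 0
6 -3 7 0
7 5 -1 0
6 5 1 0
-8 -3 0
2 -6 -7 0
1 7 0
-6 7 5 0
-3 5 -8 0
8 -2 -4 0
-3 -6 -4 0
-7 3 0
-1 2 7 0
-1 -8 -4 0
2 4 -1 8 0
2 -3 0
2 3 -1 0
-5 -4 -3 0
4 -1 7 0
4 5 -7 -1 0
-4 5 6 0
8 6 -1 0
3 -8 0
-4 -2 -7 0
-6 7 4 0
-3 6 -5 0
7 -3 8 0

x1: False; x2: True; x3: True; x4: False; x5: True; x6: True; x7: True; x8: False

Try x3 = True.
From the singleton clause (¬x8), x8 = False.
From the singleton clause (x2), x2 = True.
From the singleton clause (¬x4), x4 = False.
From the singleton clause (x7), x7 = True.
Try x6 = True.
Try x1 = False.
All clauses hold; x5 can take either value.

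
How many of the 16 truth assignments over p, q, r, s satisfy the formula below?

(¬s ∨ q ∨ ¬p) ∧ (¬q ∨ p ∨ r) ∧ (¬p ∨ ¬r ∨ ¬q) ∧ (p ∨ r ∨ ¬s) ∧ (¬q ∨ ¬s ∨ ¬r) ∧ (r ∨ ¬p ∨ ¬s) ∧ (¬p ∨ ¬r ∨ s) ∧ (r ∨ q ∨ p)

5

There are 2^4 = 16 truth assignments over (p, q, r, s).
Check each against the 8 clauses (columns in the order p, q, r, s):
  F F F F  ✗ fails (r ∨ q ∨ p)
  F F F T  ✗ fails (p ∨ r ∨ ¬s)
  F F T F  ✓ satisfies all
  F F T T  ✓ satisfies all
  F T F F  ✗ fails (¬q ∨ p ∨ r)
  F T F T  ✗ fails (¬q ∨ p ∨ r)
  F T T F  ✓ satisfies all
  F T T T  ✗ fails (¬q ∨ ¬s ∨ ¬r)
  T F F F  ✓ satisfies all
  T F F T  ✗ fails (¬s ∨ q ∨ ¬p)
  T F T F  ✗ fails (¬p ∨ ¬r ∨ s)
  T F T T  ✗ fails (¬s ∨ q ∨ ¬p)
  T T F F  ✓ satisfies all
  T T F T  ✗ fails (r ∨ ¬p ∨ ¬s)
  T T T F  ✗ fails (¬p ∨ ¬r ∨ ¬q)
  T T T T  ✗ fails (¬p ∨ ¬r ∨ ¬q)
5 of the 16 rows are models.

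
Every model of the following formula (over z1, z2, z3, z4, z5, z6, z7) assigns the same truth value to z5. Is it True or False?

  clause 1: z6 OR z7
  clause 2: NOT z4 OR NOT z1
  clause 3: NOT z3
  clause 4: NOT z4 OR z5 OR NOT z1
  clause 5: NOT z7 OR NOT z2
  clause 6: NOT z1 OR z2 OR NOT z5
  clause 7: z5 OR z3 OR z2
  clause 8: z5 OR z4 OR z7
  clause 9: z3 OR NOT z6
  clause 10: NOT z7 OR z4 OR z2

Suppose z5 = false.
The clause (NOT z3) is unit, so z3 = false.
The clause (z2) is unit, so z2 = true.
The clause (NOT z7) is unit, so z7 = false.
The clause (z6) is unit, so z6 = true.
But (NOT z6) is also a unit clause — contradiction.
So every satisfying assignment has z5 = True.

True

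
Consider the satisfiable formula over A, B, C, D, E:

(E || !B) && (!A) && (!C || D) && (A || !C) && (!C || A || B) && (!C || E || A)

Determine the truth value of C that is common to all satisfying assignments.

Suppose C = true.
From the singleton clause (!A), A = false.
That conflicts with the unit clause (A).
So every satisfying assignment has C = False.

False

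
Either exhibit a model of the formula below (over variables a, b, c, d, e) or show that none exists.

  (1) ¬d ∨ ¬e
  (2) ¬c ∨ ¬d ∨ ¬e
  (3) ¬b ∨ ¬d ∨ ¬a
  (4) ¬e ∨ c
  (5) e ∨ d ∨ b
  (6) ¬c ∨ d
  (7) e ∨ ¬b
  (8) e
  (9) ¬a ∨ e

(e) alone gives e = True.
(¬d) alone gives d = False.
(c) alone gives c = True.
Now (¬c) is unsatisfied and unit — conflict.

UNSATISFIABLE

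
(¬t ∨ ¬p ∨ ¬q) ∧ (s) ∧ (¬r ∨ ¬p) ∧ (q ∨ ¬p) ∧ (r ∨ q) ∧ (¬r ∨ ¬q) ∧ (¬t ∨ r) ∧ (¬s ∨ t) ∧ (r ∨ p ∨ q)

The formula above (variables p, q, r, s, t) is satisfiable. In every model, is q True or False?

False

Suppose q = True.
The clause (s) is unit, so s = True.
The clause (¬r) is unit, so r = False.
The clause (¬t) is unit, so t = False.
But (t) is also a unit clause — contradiction.
So every satisfying assignment has q = False.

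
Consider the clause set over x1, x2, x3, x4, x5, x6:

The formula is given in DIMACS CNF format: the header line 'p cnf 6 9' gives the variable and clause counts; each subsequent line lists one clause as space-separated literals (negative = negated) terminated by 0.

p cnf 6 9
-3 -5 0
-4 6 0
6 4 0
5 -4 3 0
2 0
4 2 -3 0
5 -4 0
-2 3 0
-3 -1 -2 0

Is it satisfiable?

The clause (x2) is unit, so x2 = True.
The clause (x3) is unit, so x3 = True.
The clause (¬x5) is unit, so x5 = False.
The clause (¬x4) is unit, so x4 = False.
The clause (x6) is unit, so x6 = True.
The clause (¬x1) is unit, so x1 = False.
Every clause now holds.
A satisfying assignment: x1=False,  x2=True,  x3=True,  x4=False,  x5=False,  x6=True.

Yes, satisfiable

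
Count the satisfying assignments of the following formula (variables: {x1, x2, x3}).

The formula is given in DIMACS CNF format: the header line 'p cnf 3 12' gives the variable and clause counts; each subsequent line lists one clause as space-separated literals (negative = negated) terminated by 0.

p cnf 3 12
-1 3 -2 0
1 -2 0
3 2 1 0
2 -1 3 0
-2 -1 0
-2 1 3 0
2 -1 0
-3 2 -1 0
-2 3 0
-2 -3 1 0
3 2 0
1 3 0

1

There are 2^3 = 8 truth assignments over (x1, x2, x3).
Check each against the 12 clauses (columns in the order x1, x2, x3):
  F F F  ✗ fails (x3 ∨ x2 ∨ x1)
  F F T  ✓ satisfies all
  F T F  ✗ fails (x1 ∨ ¬x2)
  F T T  ✗ fails (x1 ∨ ¬x2)
  T F F  ✗ fails (x2 ∨ ¬x1 ∨ x3)
  T F T  ✗ fails (x2 ∨ ¬x1)
  T T F  ✗ fails (¬x1 ∨ x3 ∨ ¬x2)
  T T T  ✗ fails (¬x2 ∨ ¬x1)
1 of the 8 rows is a model.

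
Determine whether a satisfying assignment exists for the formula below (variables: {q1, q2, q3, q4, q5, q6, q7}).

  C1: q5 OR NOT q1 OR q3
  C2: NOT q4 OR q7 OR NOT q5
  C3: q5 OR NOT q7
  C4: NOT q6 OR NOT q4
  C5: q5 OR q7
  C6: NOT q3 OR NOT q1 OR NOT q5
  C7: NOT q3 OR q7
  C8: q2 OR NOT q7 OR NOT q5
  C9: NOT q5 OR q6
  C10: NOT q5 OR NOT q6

Unsatisfiable

Case q5 = true:
(q6) alone gives q6 = true.
But (NOT q6) is also a unit clause — contradiction.
Backtrack on q5: now try q5 = false.
(NOT q7) alone gives q7 = false.
But (q7) is also a unit clause — contradiction.
Either choice for q5 ends in contradiction.
No assignment satisfies every clause.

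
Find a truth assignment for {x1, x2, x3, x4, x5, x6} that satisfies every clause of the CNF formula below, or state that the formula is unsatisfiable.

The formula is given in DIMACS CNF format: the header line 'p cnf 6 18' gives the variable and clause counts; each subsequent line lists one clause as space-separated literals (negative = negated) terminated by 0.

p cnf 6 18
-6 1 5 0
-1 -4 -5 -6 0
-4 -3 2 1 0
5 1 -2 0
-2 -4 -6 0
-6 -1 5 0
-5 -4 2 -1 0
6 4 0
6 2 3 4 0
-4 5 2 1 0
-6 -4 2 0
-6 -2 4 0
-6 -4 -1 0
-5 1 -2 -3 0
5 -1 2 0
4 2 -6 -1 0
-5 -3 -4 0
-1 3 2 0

x1=False,  x2=False,  x3=False,  x4=True,  x5=True,  x6=False

Try x6 = False.
From the singleton clause (x4), x4 = True.
Try x5 = True.
From the singleton clause (¬x3), x3 = False.
Try x2 = False.
From the singleton clause (¬x1), x1 = False.
Every clause now holds.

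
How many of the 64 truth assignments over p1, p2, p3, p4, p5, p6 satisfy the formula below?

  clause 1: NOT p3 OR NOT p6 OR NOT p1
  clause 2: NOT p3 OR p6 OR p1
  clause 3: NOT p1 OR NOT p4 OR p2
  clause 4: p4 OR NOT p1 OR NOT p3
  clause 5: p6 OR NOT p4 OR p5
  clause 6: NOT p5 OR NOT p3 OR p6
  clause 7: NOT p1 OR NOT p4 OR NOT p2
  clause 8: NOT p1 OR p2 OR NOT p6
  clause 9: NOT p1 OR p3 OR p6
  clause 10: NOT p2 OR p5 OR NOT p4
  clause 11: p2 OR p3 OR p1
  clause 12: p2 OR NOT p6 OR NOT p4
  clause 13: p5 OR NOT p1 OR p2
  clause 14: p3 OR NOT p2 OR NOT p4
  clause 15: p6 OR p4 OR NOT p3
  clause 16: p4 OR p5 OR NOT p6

7

There are 2^6 = 64 truth assignments over (p1, p2, p3, p4, p5, p6).
Split on p4. With p4 = true, the clauses containing p4 are satisfied and NOT p4 drops from the rest; 1 of the 2^5 = 32 assignments to the other variables satisfy what remains.
With p4 = false, by the same count on the reduced clause set, 6 assignments work.
(One model: p1=F, p2=F, p3=T, p4=F, p5=T, p6=T.)
Total: 1 + 6 = 7.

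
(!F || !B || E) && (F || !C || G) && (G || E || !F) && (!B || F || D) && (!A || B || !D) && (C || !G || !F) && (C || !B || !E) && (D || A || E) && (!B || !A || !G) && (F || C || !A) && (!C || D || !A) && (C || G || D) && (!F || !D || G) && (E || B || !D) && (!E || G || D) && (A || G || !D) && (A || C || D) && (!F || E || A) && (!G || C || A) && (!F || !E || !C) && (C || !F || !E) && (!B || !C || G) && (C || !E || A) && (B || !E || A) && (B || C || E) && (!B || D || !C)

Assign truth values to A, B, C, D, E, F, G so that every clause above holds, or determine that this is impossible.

Branch on F: set F = false.
Branch on C: set C = true.
From the singleton clause (G), G = true.
Branch on B: set B = true.
From the singleton clause (D), D = true.
From the singleton clause (!A), A = false.
No clause remains; E is free.

A: false; B: true; C: true; D: true; E: true; F: false; G: true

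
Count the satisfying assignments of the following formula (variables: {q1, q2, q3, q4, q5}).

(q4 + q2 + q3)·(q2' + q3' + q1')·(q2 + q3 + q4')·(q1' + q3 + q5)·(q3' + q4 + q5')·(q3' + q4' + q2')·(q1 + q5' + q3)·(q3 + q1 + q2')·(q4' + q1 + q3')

There are 2^5 = 32 truth assignments over (q1, q2, q3, q4, q5).
Split on q2. With q2 = 1, the clauses containing q2 are satisfied and q2' drops from the rest; 3 of the 2^4 = 16 assignments to the other variables satisfy what remains.
With q2 = 0, by the same count on the reduced clause set, 4 assignments work.
Total: 3 + 4 = 7.

7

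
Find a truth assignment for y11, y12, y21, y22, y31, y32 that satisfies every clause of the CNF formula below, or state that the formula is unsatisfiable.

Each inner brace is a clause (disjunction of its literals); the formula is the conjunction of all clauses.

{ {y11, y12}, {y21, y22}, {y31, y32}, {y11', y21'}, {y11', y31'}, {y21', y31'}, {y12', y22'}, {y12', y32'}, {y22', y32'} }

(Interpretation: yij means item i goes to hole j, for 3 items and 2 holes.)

UNSATISFIABLE

Case y11 = 1:
(y21') alone gives y21 = 0.
(y22) alone gives y22 = 1.
(y31') alone gives y31 = 0.
(y32) alone gives y32 = 1.
Now (y32') is unsatisfied and unit — conflict.
That branch fails; take y11 = 0 instead.
(y12) alone gives y12 = 1.
(y22') alone gives y22 = 0.
(y21) alone gives y21 = 1.
(y31') alone gives y31 = 0.
(y32) alone gives y32 = 1.
Now (y32') is unsatisfied and unit — conflict.
Neither y11 = 1 nor y11 = 0 works.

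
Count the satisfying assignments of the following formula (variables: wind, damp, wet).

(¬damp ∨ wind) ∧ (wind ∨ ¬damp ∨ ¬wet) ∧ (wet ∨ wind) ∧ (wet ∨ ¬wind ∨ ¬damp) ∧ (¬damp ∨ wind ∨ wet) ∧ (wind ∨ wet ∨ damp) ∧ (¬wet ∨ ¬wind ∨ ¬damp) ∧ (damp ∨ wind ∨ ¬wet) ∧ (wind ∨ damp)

2

There are 2^3 = 8 truth assignments over (wind, damp, wet).
Check each against the 9 clauses (columns in the order wind, damp, wet):
  F F F  ✗ fails (wet ∨ wind)
  F F T  ✗ fails (damp ∨ wind ∨ ¬wet)
  F T F  ✗ fails (¬damp ∨ wind)
  F T T  ✗ fails (¬damp ∨ wind)
  T F F  ✓ satisfies all
  T F T  ✓ satisfies all
  T T F  ✗ fails (wet ∨ ¬wind ∨ ¬damp)
  T T T  ✗ fails (¬wet ∨ ¬wind ∨ ¬damp)
2 of the 8 rows are models.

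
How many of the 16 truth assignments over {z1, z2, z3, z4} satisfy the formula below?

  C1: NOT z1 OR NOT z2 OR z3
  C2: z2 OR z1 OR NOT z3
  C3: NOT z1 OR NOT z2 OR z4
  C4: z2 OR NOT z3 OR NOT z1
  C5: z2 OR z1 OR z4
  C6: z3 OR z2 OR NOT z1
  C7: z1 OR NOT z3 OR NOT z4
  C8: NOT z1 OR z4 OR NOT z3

There are 2^4 = 16 truth assignments over (z1, z2, z3, z4).
Check each against the 8 clauses (columns in the order z1, z2, z3, z4):
  F F F F  ✗ fails (z2 OR z1 OR z4)
  F F F T  ✓ satisfies all
  F F T F  ✗ fails (z2 OR z1 OR NOT z3)
  F F T T  ✗ fails (z2 OR z1 OR NOT z3)
  F T F F  ✓ satisfies all
  F T F T  ✓ satisfies all
  F T T F  ✓ satisfies all
  F T T T  ✗ fails (z1 OR NOT z3 OR NOT z4)
  T F F F  ✗ fails (z3 OR z2 OR NOT z1)
  T F F T  ✗ fails (z3 OR z2 OR NOT z1)
  T F T F  ✗ fails (z2 OR NOT z3 OR NOT z1)
  T F T T  ✗ fails (z2 OR NOT z3 OR NOT z1)
  T T F F  ✗ fails (NOT z1 OR NOT z2 OR z3)
  T T F T  ✗ fails (NOT z1 OR NOT z2 OR z3)
  T T T F  ✗ fails (NOT z1 OR NOT z2 OR z4)
  T T T T  ✓ satisfies all
5 of the 16 rows are models.

5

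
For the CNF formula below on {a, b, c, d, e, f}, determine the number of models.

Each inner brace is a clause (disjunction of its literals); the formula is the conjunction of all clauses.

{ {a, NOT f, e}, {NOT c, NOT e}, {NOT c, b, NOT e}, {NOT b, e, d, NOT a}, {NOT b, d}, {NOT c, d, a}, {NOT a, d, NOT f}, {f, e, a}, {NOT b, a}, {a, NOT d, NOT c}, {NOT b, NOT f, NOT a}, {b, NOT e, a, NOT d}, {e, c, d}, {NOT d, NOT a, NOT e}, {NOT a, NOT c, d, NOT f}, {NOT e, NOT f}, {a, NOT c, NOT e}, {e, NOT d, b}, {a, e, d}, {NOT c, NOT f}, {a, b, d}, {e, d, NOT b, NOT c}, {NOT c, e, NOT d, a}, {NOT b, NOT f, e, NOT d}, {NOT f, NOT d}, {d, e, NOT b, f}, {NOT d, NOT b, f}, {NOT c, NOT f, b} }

2

There are 2^6 = 64 truth assignments over (a, b, c, d, e, f).
Split on c. With c = true, the clauses containing c are satisfied and NOT c drops from the rest; 1 of the 2^5 = 32 assignments to the other variables satisfy what remains.
With c = false, by the same count on the reduced clause set, 1 assignment works.
(One model: a=T, b=F, c=F, d=F, e=T, f=F.)
Total: 1 + 1 = 2.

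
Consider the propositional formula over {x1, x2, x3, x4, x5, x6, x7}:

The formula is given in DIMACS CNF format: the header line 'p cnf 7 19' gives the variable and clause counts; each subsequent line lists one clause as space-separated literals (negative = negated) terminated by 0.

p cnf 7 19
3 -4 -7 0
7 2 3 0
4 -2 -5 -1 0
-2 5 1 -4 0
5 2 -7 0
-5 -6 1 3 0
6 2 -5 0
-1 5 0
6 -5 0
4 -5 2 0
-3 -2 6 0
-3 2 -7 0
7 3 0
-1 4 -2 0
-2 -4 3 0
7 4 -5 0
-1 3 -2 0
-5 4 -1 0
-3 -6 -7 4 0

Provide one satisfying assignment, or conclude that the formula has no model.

Case x1 = False:
Case x6 = True:
Case x5 = False:
Case x2 = True:
From the singleton clause (¬x4), x4 = False.
Case x7 = False:
From the singleton clause (x3), x3 = True.
All clauses are satisfied.

x1 ↦ False,  x2 ↦ True,  x3 ↦ True,  x4 ↦ False,  x5 ↦ False,  x6 ↦ True,  x7 ↦ False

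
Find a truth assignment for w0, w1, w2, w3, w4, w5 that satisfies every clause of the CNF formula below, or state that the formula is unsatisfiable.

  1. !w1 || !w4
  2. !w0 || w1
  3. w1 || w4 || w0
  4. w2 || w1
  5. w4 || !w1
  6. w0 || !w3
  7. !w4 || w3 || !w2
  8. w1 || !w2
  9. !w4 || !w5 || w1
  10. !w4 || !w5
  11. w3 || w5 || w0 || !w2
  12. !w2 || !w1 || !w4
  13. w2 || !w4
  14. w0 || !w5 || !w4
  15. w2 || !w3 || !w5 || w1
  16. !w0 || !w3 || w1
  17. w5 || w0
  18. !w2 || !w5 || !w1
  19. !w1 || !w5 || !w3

UNSATISFIABLE

Case w1 = false:
(!w0) alone gives w0 = false.
(w4) alone gives w4 = true.
(w2) alone gives w2 = true.
Now (!w2) is unsatisfied and unit — conflict.
That branch fails; take w1 = true instead.
(!w4) alone gives w4 = false.
Now (w4) is unsatisfied and unit — conflict.
Either choice for w1 ends in contradiction.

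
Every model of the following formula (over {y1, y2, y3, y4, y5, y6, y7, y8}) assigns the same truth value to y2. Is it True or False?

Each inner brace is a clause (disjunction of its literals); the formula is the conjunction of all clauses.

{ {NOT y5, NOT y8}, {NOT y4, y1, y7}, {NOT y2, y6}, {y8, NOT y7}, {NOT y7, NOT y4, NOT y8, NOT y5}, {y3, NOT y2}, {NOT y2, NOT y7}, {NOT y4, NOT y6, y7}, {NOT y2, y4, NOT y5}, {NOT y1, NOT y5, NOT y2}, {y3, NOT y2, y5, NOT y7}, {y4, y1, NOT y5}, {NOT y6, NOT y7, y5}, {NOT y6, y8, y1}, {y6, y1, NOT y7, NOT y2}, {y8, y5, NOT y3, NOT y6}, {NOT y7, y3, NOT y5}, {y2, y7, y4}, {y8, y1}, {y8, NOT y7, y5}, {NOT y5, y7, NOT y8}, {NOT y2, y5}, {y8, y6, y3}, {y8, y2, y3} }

Suppose y2 = true.
From the singleton clause (y6), y6 = true.
From the singleton clause (y3), y3 = true.
From the singleton clause (NOT y7), y7 = false.
From the singleton clause (NOT y4), y4 = false.
From the singleton clause (NOT y5), y5 = false.
But (y5) is also a unit clause — contradiction.
So every satisfying assignment has y2 = False.

False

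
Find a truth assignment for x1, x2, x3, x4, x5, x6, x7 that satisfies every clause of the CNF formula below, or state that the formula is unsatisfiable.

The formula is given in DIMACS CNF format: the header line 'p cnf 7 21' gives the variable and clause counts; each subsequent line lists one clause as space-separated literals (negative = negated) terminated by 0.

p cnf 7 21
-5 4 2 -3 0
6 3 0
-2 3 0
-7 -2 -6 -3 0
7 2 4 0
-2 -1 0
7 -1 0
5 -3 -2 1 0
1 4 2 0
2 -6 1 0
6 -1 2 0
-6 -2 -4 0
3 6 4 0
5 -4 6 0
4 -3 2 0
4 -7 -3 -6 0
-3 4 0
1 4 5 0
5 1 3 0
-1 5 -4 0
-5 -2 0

Suppose x6 = True.
Suppose x2 = False.
Unit clause (x1) forces x1 = True.
Unit clause (x7) forces x7 = True.
Suppose x4 = False.
Unit clause (¬x3) forces x3 = False.
Every clause is now satisfied; x5 is unconstrained.

x1 ↦ True; x2 ↦ False; x3 ↦ False; x4 ↦ False; x5 ↦ True; x6 ↦ True; x7 ↦ True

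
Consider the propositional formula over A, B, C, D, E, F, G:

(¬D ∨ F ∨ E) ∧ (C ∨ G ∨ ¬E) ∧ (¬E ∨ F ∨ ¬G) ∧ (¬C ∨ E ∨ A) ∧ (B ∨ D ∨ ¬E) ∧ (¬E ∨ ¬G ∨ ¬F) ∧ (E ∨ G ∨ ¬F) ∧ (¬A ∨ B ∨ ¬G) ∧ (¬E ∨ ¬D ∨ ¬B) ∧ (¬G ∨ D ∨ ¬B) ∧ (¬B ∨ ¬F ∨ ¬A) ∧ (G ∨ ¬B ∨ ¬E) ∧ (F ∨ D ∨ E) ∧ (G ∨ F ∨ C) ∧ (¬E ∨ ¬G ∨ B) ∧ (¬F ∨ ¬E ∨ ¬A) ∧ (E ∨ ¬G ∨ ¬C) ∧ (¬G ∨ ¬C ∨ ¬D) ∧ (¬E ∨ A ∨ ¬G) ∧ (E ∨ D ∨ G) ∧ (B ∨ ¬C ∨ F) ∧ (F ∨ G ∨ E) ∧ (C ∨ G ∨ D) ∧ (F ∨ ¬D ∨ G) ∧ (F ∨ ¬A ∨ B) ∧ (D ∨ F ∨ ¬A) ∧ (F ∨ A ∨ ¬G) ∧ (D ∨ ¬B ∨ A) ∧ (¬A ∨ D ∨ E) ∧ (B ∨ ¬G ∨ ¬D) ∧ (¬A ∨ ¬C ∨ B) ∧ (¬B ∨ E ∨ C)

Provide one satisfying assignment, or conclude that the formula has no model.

A=False,  B=False,  C=False,  D=False,  E=False,  F=True,  G=True

Branch on D: set D = False.
Branch on B: set B = False.
(¬E) alone gives E = False.
(F) alone gives F = True.
(G) alone gives G = True.
(¬A) alone gives A = False.
(¬C) alone gives C = False.
Every clause now holds.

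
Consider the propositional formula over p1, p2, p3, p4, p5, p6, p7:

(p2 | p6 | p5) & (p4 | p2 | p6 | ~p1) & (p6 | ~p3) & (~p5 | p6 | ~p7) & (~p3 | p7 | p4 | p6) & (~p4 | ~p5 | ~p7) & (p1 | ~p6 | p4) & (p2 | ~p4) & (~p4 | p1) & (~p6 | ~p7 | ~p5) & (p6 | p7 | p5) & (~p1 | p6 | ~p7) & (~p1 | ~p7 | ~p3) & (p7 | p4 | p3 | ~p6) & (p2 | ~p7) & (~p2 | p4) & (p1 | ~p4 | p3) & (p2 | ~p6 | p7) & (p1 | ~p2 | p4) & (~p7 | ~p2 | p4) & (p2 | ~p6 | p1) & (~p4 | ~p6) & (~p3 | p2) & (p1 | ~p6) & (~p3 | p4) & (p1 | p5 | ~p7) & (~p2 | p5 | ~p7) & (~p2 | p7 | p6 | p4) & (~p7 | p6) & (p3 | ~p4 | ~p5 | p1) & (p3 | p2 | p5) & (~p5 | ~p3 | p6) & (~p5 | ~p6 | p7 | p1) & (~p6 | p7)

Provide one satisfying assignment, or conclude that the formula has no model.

Suppose p6 = 0.
From the singleton clause (~p3), p3 = 0.
From the singleton clause (~p7), p7 = 0.
From the singleton clause (p5), p5 = 1.
Suppose p2 = 1.
From the singleton clause (p4), p4 = 1.
From the singleton clause (p1), p1 = 1.
Every clause now holds.

p1 ↦ 1, p2 ↦ 1, p3 ↦ 0, p4 ↦ 1, p5 ↦ 1, p6 ↦ 0, p7 ↦ 0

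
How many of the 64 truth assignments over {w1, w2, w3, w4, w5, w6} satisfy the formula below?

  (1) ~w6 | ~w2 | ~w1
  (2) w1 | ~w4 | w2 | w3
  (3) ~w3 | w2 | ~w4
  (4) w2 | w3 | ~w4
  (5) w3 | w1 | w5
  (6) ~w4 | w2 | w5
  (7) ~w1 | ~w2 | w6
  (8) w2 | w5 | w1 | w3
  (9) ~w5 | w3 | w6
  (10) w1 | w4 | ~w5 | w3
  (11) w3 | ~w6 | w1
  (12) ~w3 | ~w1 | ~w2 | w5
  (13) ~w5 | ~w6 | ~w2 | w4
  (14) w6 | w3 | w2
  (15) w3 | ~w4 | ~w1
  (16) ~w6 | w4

There are 2^6 = 64 truth assignments over (w1, w2, w3, w4, w5, w6).
Split on w4. With w4 = 1, the clauses containing w4 are satisfied and ~w4 drops from the rest; 4 of the 2^5 = 32 assignments to the other variables satisfy what remains.
With w4 = 0, by the same count on the reduced clause set, 6 assignments work.
(One model: w1=F, w2=F, w3=T, w4=F, w5=F, w6=F.)
Total: 4 + 6 = 10.

10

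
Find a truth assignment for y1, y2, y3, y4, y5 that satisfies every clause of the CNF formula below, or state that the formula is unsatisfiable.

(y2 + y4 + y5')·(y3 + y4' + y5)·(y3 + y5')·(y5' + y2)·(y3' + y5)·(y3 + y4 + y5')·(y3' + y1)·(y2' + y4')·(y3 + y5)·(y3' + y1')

UNSATISFIABLE

Suppose y3 = 1.
The clause (y5) is unit, so y5 = 1.
The clause (y2) is unit, so y2 = 1.
The clause (y1) is unit, so y1 = 1.
Now (y1') is unsatisfied and unit — conflict.
So y3 must be the other value — set y3 = 0.
The clause (y5') is unit, so y5 = 0.
Now (y5) is unsatisfied and unit — conflict.
Both values of y3 lead to a conflict.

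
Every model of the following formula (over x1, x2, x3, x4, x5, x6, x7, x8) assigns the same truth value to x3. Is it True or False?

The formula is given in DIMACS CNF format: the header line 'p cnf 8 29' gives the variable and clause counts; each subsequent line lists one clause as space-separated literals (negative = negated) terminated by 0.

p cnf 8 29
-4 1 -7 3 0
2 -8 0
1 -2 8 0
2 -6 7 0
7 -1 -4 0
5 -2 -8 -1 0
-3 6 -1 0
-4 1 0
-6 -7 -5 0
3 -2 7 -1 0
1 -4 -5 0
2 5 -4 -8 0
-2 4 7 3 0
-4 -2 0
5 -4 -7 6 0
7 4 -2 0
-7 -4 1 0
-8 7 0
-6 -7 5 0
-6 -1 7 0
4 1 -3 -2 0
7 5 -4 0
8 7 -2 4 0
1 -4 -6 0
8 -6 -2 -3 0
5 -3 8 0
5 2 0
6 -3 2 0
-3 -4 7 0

Suppose x3 = True.
Case x2 = True:
(¬x4) alone gives x4 = False.
(x7) alone gives x7 = True.
(x1) alone gives x1 = True.
(x6) alone gives x6 = True.
(¬x5) alone gives x5 = False.
That conflicts with the unit clause (x5).
Backtrack on x2: now try x2 = False.
(¬x8) alone gives x8 = False.
(x5) alone gives x5 = True.
(x6) alone gives x6 = True.
(x7) alone gives x7 = True.
That conflicts with the unit clause (¬x7).
Either choice for x2 ends in contradiction.
So every satisfying assignment has x3 = False.

False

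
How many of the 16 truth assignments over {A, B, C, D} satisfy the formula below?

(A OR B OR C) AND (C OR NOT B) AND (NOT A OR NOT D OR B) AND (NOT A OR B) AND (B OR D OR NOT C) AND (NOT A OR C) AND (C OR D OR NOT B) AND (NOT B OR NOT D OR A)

There are 2^4 = 16 truth assignments over (A, B, C, D).
Split on C. With C = true, the clauses containing C are satisfied and NOT C drops from the rest; 4 of the 2^3 = 8 assignments to the other variables satisfy what remains.
With C = false, by the same count on the reduced clause set, 0 assignments work.
Total: 4 + 0 = 4.

4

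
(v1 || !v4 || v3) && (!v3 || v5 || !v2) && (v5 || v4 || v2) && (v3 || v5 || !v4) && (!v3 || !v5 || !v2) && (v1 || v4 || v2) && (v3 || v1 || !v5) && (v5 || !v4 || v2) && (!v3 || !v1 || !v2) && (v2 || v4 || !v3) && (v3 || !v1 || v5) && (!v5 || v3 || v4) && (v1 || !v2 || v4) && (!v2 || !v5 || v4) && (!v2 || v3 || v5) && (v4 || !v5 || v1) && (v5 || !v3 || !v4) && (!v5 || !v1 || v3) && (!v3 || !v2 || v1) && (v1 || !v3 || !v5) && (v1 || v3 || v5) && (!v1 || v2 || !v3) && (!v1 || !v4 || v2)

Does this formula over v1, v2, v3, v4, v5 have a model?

Try v1 = true.
Try v3 = false.
From the singleton clause (v5), v5 = true.
Now (!v5) is unsatisfied and unit — conflict.
That branch fails; take v3 = true instead.
From the singleton clause (!v2), v2 = false.
Now (v2) is unsatisfied and unit — conflict.
Both values of v3 lead to a conflict.
That branch fails; take v1 = false instead.
Try v4 = false.
From the singleton clause (v2), v2 = true.
Now (!v2) is unsatisfied and unit — conflict.
That branch fails; take v4 = true instead.
From the singleton clause (v3), v3 = true.
From the singleton clause (v5), v5 = true.
Now (!v5) is unsatisfied and unit — conflict.
Both values of v4 lead to a conflict.
Both values of v1 lead to a conflict.
No assignment satisfies every clause.

Unsatisfiable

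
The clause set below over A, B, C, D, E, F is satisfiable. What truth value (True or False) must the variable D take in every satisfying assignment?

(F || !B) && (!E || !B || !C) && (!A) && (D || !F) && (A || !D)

Suppose D = true.
(!A) alone gives A = false.
Now (A) is unsatisfied and unit — conflict.
So every satisfying assignment has D = False.

False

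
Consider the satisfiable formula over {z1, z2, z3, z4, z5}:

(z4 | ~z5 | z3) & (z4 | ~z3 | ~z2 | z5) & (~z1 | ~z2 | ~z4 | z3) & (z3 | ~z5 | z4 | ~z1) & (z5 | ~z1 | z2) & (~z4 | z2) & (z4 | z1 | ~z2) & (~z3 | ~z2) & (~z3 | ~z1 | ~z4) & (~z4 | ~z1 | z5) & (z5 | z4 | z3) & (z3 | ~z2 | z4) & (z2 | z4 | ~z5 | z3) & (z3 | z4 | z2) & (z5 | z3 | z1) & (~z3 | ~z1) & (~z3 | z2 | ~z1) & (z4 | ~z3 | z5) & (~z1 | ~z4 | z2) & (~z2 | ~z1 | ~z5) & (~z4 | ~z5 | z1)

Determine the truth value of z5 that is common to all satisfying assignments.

Suppose z5 = 0.
Branch on z1: set z1 = 0.
The clause (z3) is unit, so z3 = 1.
The clause (~z2) is unit, so z2 = 0.
The clause (~z4) is unit, so z4 = 0.
That conflicts with the unit clause (z4).
So z1 must be the other value — set z1 = 1.
The clause (z2) is unit, so z2 = 1.
The clause (~z3) is unit, so z3 = 0.
The clause (~z4) is unit, so z4 = 0.
That conflicts with the unit clause (z4).
Either choice for z1 ends in contradiction.
So every satisfying assignment has z5 = True.

True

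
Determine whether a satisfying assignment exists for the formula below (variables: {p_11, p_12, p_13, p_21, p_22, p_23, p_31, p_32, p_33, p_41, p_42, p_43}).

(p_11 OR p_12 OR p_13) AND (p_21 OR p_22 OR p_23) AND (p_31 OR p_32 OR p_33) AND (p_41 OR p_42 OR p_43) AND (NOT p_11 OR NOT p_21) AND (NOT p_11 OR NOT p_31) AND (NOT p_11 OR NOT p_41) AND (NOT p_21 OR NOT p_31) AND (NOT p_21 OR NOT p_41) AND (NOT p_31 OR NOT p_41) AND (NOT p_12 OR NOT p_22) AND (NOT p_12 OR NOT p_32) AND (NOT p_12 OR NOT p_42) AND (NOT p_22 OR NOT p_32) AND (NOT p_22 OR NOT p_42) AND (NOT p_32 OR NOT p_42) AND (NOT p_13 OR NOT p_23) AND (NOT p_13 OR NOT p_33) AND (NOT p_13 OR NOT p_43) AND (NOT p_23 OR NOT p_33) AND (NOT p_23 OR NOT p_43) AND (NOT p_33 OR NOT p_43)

Suppose p_11 = false.
Suppose p_12 = true.
The clause (NOT p_22) is unit, so p_22 = false.
The clause (NOT p_32) is unit, so p_32 = false.
The clause (NOT p_42) is unit, so p_42 = false.
Suppose p_21 = true.
The clause (NOT p_31) is unit, so p_31 = false.
The clause (p_33) is unit, so p_33 = true.
The clause (NOT p_41) is unit, so p_41 = false.
The clause (p_43) is unit, so p_43 = true.
That conflicts with the unit clause (NOT p_43).
Backtrack on p_21: now try p_21 = false.
The clause (p_23) is unit, so p_23 = true.
The clause (NOT p_13) is unit, so p_13 = false.
The clause (NOT p_33) is unit, so p_33 = false.
The clause (p_31) is unit, so p_31 = true.
The clause (NOT p_41) is unit, so p_41 = false.
The clause (p_43) is unit, so p_43 = true.
That conflicts with the unit clause (NOT p_43).
Both values of p_21 lead to a conflict.
Backtrack on p_12: now try p_12 = false.
The clause (p_13) is unit, so p_13 = true.
The clause (NOT p_23) is unit, so p_23 = false.
The clause (NOT p_33) is unit, so p_33 = false.
The clause (NOT p_43) is unit, so p_43 = false.
Suppose p_21 = true.
The clause (NOT p_31) is unit, so p_31 = false.
The clause (p_32) is unit, so p_32 = true.
The clause (NOT p_41) is unit, so p_41 = false.
The clause (p_42) is unit, so p_42 = true.
That conflicts with the unit clause (NOT p_42).
Backtrack on p_21: now try p_21 = false.
The clause (p_22) is unit, so p_22 = true.
The clause (NOT p_32) is unit, so p_32 = false.
The clause (p_31) is unit, so p_31 = true.
The clause (NOT p_41) is unit, so p_41 = false.
The clause (p_42) is unit, so p_42 = true.
That conflicts with the unit clause (NOT p_42).
Both values of p_21 lead to a conflict.
Both values of p_12 lead to a conflict.
Backtrack on p_11: now try p_11 = true.
The clause (NOT p_21) is unit, so p_21 = false.
The clause (NOT p_31) is unit, so p_31 = false.
The clause (NOT p_41) is unit, so p_41 = false.
Suppose p_22 = true.
The clause (NOT p_12) is unit, so p_12 = false.
The clause (NOT p_32) is unit, so p_32 = false.
The clause (p_33) is unit, so p_33 = true.
The clause (NOT p_42) is unit, so p_42 = false.
The clause (p_43) is unit, so p_43 = true.
That conflicts with the unit clause (NOT p_43).
Backtrack on p_22: now try p_22 = false.
The clause (p_23) is unit, so p_23 = true.
The clause (NOT p_13) is unit, so p_13 = false.
The clause (NOT p_33) is unit, so p_33 = false.
The clause (p_32) is unit, so p_32 = true.
The clause (NOT p_12) is unit, so p_12 = false.
The clause (NOT p_42) is unit, so p_42 = false.
The clause (p_43) is unit, so p_43 = true.
That conflicts with the unit clause (NOT p_43).
Both values of p_22 lead to a conflict.
Both values of p_11 lead to a conflict.
No assignment satisfies every clause.

Unsatisfiable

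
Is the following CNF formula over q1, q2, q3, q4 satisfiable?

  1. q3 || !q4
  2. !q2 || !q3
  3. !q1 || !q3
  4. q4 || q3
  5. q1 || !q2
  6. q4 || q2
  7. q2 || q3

Yes, satisfiable

Suppose q3 = true.
The clause (!q2) is unit, so q2 = false.
The clause (!q1) is unit, so q1 = false.
The clause (q4) is unit, so q4 = true.
All clauses are satisfied.
A satisfying assignment: q1=false; q2=false; q3=true; q4=true.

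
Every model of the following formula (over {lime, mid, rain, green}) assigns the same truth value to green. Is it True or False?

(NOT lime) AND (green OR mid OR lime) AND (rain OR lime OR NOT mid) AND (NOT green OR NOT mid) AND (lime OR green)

Suppose green = false.
The clause (NOT lime) is unit, so lime = false.
That conflicts with the unit clause (lime).
So every satisfying assignment has green = True.

True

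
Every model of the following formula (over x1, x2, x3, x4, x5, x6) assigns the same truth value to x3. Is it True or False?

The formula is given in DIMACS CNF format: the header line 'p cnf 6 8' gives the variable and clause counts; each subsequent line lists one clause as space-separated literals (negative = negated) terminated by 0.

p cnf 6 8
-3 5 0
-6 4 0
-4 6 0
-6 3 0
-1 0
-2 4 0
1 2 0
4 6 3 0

True

Suppose x3 = False.
(¬x6) alone gives x6 = False.
(¬x4) alone gives x4 = False.
That conflicts with the unit clause (x4).
So every satisfying assignment has x3 = True.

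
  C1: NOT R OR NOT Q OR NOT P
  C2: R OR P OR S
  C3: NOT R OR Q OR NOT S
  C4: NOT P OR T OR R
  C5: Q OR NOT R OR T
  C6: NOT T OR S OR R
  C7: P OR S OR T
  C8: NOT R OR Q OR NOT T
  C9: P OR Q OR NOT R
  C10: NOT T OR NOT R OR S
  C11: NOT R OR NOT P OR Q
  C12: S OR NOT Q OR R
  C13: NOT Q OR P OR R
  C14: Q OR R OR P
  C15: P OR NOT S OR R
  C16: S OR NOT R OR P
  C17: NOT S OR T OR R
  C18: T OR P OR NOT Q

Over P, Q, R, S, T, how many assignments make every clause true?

There are 2^5 = 32 truth assignments over (P, Q, R, S, T).
Split on S. With S = true, the clauses containing S are satisfied and NOT S drops from the rest; 3 of the 2^4 = 16 assignments to the other variables satisfy what remains.
With S = false, by the same count on the reduced clause set, 0 assignments work.
(One model: P=F, Q=T, R=T, S=T, T=T.)
Total: 3 + 0 = 3.

3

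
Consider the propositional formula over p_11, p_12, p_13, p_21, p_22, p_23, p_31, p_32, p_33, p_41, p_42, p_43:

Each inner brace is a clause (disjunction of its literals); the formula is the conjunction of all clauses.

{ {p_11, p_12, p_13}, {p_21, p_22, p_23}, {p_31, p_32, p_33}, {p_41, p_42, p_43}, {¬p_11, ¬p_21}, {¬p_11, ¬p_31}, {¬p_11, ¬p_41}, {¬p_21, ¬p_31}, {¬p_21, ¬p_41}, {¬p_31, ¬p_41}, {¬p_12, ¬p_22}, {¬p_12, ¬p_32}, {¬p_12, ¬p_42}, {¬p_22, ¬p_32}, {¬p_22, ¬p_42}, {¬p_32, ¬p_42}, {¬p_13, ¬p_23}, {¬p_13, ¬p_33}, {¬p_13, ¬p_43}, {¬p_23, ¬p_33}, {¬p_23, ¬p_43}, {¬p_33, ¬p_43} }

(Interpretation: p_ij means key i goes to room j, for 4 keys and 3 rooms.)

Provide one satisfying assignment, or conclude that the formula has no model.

Case p_11 = False:
Case p_12 = True:
(¬p_22) alone gives p_22 = False.
(¬p_32) alone gives p_32 = False.
(¬p_42) alone gives p_42 = False.
Case p_21 = True:
(¬p_31) alone gives p_31 = False.
(p_33) alone gives p_33 = True.
(¬p_41) alone gives p_41 = False.
(p_43) alone gives p_43 = True.
But (¬p_43) is also a unit clause — contradiction.
That branch fails; take p_21 = False instead.
(p_23) alone gives p_23 = True.
(¬p_13) alone gives p_13 = False.
(¬p_33) alone gives p_33 = False.
(p_31) alone gives p_31 = True.
(¬p_41) alone gives p_41 = False.
(p_43) alone gives p_43 = True.
But (¬p_43) is also a unit clause — contradiction.
Either choice for p_21 ends in contradiction.
That branch fails; take p_12 = False instead.
(p_13) alone gives p_13 = True.
(¬p_23) alone gives p_23 = False.
(¬p_33) alone gives p_33 = False.
(¬p_43) alone gives p_43 = False.
Case p_21 = True:
(¬p_31) alone gives p_31 = False.
(p_32) alone gives p_32 = True.
(¬p_41) alone gives p_41 = False.
(p_42) alone gives p_42 = True.
But (¬p_42) is also a unit clause — contradiction.
That branch fails; take p_21 = False instead.
(p_22) alone gives p_22 = True.
(¬p_32) alone gives p_32 = False.
(p_31) alone gives p_31 = True.
(¬p_41) alone gives p_41 = False.
(p_42) alone gives p_42 = True.
But (¬p_42) is also a unit clause — contradiction.
Either choice for p_21 ends in contradiction.
Either choice for p_12 ends in contradiction.
That branch fails; take p_11 = True instead.
(¬p_21) alone gives p_21 = False.
(¬p_31) alone gives p_31 = False.
(¬p_41) alone gives p_41 = False.
Case p_22 = True:
(¬p_12) alone gives p_12 = False.
(¬p_32) alone gives p_32 = False.
(p_33) alone gives p_33 = True.
(¬p_42) alone gives p_42 = False.
(p_43) alone gives p_43 = True.
But (¬p_43) is also a unit clause — contradiction.
That branch fails; take p_22 = False instead.
(p_23) alone gives p_23 = True.
(¬p_13) alone gives p_13 = False.
(¬p_33) alone gives p_33 = False.
(p_32) alone gives p_32 = True.
(¬p_12) alone gives p_12 = False.
(¬p_42) alone gives p_42 = False.
(p_43) alone gives p_43 = True.
But (¬p_43) is also a unit clause — contradiction.
Either choice for p_22 ends in contradiction.
Either choice for p_11 ends in contradiction.

UNSATISFIABLE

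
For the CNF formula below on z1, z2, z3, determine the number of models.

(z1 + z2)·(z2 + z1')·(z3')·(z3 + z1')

1

There are 2^3 = 8 truth assignments over (z1, z2, z3).
Check each against the 4 clauses (columns in the order z1, z2, z3):
  F F F  ✗ fails (z1 + z2)
  F F T  ✗ fails (z1 + z2)
  F T F  ✓ satisfies all
  F T T  ✗ fails (z3')
  T F F  ✗ fails (z2 + z1')
  T F T  ✗ fails (z2 + z1')
  T T F  ✗ fails (z3 + z1')
  T T T  ✗ fails (z3')
1 of the 8 rows is a model.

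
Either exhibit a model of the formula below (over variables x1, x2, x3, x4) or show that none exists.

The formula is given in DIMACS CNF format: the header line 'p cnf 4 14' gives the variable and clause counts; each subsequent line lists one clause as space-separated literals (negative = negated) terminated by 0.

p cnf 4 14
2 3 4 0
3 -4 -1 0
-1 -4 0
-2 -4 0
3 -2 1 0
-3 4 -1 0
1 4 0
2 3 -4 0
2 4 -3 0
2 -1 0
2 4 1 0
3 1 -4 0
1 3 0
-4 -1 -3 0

x1=False, x2=False, x3=True, x4=True

Branch on x1: set x1 = False.
(x4) alone gives x4 = True.
(¬x2) alone gives x2 = False.
(x3) alone gives x3 = True.
All clauses are satisfied.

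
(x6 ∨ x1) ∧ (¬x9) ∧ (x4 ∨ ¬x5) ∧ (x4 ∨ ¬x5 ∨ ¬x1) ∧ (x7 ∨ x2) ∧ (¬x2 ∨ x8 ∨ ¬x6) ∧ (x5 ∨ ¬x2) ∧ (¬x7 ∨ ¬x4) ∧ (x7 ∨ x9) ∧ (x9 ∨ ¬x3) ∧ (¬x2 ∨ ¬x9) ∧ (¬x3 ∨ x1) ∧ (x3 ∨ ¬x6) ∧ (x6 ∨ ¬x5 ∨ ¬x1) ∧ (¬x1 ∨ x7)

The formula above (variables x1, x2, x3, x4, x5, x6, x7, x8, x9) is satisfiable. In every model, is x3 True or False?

Suppose x3 = True.
From the singleton clause (¬x9), x9 = False.
Now (x9) is unsatisfied and unit — conflict.
So every satisfying assignment has x3 = False.

False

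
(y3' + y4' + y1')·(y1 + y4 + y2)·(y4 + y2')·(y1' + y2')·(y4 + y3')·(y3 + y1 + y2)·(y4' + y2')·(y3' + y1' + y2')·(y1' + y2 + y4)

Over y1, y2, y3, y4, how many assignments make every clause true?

2

There are 2^4 = 16 truth assignments over (y1, y2, y3, y4).
Split on y2. With y2 = 1, the clauses containing y2 are satisfied and y2' drops from the rest; 0 of the 2^3 = 8 assignments to the other variables satisfy what remains.
With y2 = 0, by the same count on the reduced clause set, 2 assignments work.
(One model: y1=F, y2=F, y3=T, y4=T.)
Total: 0 + 2 = 2.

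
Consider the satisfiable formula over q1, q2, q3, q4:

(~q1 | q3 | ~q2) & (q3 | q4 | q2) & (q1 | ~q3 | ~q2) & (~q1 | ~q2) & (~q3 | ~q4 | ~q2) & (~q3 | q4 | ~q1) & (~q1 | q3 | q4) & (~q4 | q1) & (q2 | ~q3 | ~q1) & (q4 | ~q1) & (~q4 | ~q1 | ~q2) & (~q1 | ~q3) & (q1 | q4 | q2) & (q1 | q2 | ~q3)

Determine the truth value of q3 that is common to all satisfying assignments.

Suppose q3 = 1.
(~q1) alone gives q1 = 0.
(~q2) alone gives q2 = 0.
Now (q2) is unsatisfied and unit — conflict.
So every satisfying assignment has q3 = False.

False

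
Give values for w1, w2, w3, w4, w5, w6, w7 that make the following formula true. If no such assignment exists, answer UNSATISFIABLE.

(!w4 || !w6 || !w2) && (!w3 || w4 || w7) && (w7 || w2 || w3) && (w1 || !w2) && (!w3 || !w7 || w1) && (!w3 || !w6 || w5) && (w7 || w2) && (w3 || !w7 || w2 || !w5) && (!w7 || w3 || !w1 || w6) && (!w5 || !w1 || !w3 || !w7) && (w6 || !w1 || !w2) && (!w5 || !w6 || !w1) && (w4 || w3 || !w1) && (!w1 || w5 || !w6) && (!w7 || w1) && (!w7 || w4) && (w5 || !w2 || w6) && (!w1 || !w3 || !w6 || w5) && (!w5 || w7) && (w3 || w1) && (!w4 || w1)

Try w1 = true.
Try w7 = true.
Unit clause (w4) forces w4 = true.
Try w6 = false.
Unit clause (w3) forces w3 = true.
Unit clause (!w5) forces w5 = false.
Unit clause (!w2) forces w2 = false.
All clauses are satisfied.

w1=true,  w2=false,  w3=true,  w4=true,  w5=false,  w6=false,  w7=true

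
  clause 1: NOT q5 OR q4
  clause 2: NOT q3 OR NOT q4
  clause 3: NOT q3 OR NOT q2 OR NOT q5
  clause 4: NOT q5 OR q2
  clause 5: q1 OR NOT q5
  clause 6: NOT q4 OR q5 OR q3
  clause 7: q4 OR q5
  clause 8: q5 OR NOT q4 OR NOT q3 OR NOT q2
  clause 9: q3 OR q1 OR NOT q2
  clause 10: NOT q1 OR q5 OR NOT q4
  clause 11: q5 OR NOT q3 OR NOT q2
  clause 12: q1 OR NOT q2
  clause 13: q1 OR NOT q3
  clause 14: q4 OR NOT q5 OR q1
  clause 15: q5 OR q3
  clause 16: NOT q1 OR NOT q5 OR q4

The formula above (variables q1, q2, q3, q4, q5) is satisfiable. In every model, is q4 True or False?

Suppose q4 = false.
(NOT q5) alone gives q5 = false.
Now (q5) is unsatisfied and unit — conflict.
So every satisfying assignment has q4 = True.

True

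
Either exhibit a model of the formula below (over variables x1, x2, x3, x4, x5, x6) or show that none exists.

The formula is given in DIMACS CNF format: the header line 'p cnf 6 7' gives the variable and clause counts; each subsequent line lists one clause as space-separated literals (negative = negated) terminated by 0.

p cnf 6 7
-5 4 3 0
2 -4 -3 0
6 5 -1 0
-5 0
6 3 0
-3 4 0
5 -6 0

Unit clause (¬x5) forces x5 = False.
Unit clause (¬x6) forces x6 = False.
Unit clause (¬x1) forces x1 = False.
Unit clause (x3) forces x3 = True.
Unit clause (x4) forces x4 = True.
Unit clause (x2) forces x2 = True.
This assignment satisfies each clause.

x1=False; x2=True; x3=True; x4=True; x5=False; x6=False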